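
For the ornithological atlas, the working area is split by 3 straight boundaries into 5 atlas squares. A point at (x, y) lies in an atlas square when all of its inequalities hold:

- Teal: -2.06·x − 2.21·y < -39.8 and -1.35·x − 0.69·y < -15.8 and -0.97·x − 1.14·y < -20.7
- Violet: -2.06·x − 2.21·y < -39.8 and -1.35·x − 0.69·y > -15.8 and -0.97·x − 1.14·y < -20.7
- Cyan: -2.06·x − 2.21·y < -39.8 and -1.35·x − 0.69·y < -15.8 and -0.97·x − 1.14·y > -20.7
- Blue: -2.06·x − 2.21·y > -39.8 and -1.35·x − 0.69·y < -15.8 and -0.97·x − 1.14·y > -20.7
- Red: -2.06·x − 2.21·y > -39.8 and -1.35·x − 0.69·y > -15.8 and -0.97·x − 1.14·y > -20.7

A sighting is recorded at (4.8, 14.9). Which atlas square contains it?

Teal

-2.06·4.8 − 2.21·14.9 = -42.817, which is < -39.8
-1.35·4.8 − 0.69·14.9 = -16.761, which is < -15.8
-0.97·4.8 − 1.14·14.9 = -21.642, which is < -20.7
This sign pattern matches Teal.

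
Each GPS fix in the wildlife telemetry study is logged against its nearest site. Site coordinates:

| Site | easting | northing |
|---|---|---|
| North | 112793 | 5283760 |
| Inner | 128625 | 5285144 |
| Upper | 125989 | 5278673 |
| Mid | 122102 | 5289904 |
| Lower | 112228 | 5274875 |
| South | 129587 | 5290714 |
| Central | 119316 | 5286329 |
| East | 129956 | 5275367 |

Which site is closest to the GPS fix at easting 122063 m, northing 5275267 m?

Squared distances to each site:
North: 158063949.000; Inner: 140614973.000; Upper: 27014312.000; Mid: 214243290.000; Lower: 96880889.000; South: 295220385.000; Central: 129913853.000; East: 62309449.000.
Minimum at Upper.

Upper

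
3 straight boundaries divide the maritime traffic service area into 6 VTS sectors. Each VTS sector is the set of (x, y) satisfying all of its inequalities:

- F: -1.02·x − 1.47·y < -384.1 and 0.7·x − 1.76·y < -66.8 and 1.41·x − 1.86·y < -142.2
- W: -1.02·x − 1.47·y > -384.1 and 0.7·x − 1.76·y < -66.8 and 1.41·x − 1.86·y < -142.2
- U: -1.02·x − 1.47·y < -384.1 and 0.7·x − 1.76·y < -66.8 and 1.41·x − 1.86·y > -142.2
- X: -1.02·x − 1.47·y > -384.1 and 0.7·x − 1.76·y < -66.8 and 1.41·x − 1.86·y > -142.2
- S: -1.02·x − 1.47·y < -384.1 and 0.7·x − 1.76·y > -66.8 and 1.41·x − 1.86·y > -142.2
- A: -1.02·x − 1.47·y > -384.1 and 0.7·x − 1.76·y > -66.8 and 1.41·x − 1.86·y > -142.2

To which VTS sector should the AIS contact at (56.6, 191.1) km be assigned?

W

-1.02·56.6 − 1.47·191.1 = -338.649, which is > -384.1
0.7·56.6 − 1.76·191.1 = -296.716, which is < -66.8
1.41·56.6 − 1.86·191.1 = -275.640, which is < -142.2
This sign pattern matches W.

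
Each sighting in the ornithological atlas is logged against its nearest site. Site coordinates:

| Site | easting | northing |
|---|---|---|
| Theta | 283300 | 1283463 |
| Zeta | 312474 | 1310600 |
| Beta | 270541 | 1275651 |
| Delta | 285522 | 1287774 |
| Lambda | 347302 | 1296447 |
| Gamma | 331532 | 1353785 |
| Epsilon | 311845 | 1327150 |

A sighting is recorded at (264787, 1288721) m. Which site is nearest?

Squared distances to each site:
Theta: 370377733.000; Zeta: 2752740610.000; Beta: 203933416.000; Delta: 430837034.000; Lambda: 6868416301.000; Gamma: 8688219121.000; Epsilon: 3691243405.000.
Minimum at Beta.

Beta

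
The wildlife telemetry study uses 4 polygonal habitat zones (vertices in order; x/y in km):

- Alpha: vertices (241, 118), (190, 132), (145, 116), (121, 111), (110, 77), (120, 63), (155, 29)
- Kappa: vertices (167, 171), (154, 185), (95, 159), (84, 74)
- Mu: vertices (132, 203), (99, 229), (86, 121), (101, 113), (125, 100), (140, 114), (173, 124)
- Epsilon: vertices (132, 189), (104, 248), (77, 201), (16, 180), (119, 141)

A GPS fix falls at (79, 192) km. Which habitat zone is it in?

Epsilon

Cast a ray rightward from (79, 192). For each polygon, the edges (by vertex number in listed order) whose endpoints lie on opposite sides of y = 192, where each meets that height, and whether that is right or left of the point:
Alpha: no edge straddles that height → 0 crossings.
Kappa: no edge straddles that height → 0 crossings.
Mu: 2–3 at x≈94.5 (right), 7–1 at x≈137.7 (right) → 2 crossings.
Epsilon: 1–2 at x≈130.6 (right), 3–4 at x≈50.9 (left) → 1 crossing.
Only Epsilon has an odd count, so the point is inside Epsilon.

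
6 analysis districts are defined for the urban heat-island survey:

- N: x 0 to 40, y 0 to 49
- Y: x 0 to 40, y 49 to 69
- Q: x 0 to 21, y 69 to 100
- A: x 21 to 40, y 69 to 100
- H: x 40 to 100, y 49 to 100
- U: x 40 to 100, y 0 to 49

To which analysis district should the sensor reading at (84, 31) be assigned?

The point has x = 84 and y = 31.
Only U satisfies 40 ≤ x ≤ 100 and 0 ≤ y ≤ 49.

U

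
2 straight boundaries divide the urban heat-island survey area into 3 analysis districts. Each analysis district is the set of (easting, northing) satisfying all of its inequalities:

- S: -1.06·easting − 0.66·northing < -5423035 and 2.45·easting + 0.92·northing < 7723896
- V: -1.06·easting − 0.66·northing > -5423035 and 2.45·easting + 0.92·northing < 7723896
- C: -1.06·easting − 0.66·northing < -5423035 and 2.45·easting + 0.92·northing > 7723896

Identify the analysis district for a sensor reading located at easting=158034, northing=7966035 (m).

S

-1.06·158034 − 0.66·7966035 = -5425099.140, which is < -5423035
2.45·158034 + 0.92·7966035 = 7715935.500, which is < 7723896
This sign pattern matches S.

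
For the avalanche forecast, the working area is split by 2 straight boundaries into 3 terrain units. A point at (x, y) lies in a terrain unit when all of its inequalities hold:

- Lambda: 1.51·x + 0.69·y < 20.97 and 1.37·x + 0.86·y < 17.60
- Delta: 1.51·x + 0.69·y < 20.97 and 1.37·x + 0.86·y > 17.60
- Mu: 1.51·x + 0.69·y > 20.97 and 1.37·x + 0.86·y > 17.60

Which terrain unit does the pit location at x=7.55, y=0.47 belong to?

Lambda

1.51·7.55 + 0.69·0.47 = 11.725, which is < 20.97
1.37·7.55 + 0.86·0.47 = 10.748, which is < 17.60
This sign pattern matches Lambda.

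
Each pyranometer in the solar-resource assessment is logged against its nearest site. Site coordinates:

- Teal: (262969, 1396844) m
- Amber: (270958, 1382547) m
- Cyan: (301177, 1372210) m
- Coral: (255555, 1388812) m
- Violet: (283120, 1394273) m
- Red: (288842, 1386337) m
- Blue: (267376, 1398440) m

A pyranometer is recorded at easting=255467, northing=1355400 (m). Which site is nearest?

Squared distances to each site:
Teal: 1773885140.000; Amber: 976930690.000; Cyan: 2371980200.000; Coral: 1116369488.000; Violet: 2275798538.000; Red: 2070988594.000; Blue: 1994265881.000.
Minimum at Amber.

Amber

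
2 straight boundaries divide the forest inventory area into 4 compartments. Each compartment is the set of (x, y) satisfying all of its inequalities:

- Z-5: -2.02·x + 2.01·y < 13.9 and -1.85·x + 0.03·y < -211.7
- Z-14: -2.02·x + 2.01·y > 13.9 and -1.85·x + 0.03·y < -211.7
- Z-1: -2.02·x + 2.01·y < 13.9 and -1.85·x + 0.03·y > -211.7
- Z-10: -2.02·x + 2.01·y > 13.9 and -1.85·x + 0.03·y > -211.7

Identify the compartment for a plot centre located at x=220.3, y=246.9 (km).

-2.02·220.3 + 2.01·246.9 = 51.263, which is > 13.9
-1.85·220.3 + 0.03·246.9 = -400.148, which is < -211.7
This sign pattern matches Z-14.

Z-14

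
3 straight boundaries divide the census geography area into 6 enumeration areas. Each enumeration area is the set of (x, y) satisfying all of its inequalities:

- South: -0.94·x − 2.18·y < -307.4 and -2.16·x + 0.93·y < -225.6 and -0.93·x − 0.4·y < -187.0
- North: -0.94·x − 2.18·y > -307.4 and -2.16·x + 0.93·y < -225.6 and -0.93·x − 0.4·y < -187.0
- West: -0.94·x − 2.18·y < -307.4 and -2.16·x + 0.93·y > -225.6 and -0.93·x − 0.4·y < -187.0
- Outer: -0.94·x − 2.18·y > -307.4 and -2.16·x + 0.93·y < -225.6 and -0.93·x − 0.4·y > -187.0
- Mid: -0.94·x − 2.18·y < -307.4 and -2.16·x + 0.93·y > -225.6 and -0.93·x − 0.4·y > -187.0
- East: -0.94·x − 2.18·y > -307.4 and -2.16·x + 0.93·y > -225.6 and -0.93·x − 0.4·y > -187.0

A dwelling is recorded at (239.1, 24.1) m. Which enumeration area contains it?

-0.94·239.1 − 2.18·24.1 = -277.292, which is > -307.4
-2.16·239.1 + 0.93·24.1 = -494.043, which is < -225.6
-0.93·239.1 − 0.4·24.1 = -232.003, which is < -187.0
This sign pattern matches North.

North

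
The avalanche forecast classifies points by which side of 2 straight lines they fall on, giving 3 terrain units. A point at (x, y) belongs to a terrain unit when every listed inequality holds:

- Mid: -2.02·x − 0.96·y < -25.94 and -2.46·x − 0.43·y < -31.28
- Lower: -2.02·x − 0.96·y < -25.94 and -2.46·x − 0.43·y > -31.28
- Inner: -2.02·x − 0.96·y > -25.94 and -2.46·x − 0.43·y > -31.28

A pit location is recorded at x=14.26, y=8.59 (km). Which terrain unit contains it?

Mid

-2.02·14.26 − 0.96·8.59 = -37.052, which is < -25.94
-2.46·14.26 − 0.43·8.59 = -38.773, which is < -31.28
This sign pattern matches Mid.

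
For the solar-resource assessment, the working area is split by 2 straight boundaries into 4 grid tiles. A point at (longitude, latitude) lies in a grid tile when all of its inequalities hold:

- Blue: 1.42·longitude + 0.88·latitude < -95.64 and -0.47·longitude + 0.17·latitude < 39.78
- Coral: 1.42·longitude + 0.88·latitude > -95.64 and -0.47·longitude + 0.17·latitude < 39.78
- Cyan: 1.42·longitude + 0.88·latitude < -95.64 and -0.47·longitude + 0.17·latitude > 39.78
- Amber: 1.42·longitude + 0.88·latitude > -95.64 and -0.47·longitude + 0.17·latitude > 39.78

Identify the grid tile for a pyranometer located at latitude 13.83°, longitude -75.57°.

Coral

1.42·-75.57 + 0.88·13.83 = -95.139, which is > -95.64
-0.47·-75.57 + 0.17·13.83 = 37.869, which is < 39.78
This sign pattern matches Coral.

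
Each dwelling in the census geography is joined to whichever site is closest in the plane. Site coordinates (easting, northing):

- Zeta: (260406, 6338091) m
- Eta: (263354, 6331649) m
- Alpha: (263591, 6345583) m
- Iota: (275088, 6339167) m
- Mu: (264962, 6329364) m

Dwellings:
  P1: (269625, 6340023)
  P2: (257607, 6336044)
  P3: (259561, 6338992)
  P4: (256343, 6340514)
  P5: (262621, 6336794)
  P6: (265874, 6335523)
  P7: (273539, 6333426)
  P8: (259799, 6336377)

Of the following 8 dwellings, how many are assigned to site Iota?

P1 → Iota
P2 → Zeta
P3 → Zeta
P4 → Zeta
P5 → Zeta
P6 → Eta
P7 → Iota
P8 → Zeta
2 of the 8 go to Iota.

2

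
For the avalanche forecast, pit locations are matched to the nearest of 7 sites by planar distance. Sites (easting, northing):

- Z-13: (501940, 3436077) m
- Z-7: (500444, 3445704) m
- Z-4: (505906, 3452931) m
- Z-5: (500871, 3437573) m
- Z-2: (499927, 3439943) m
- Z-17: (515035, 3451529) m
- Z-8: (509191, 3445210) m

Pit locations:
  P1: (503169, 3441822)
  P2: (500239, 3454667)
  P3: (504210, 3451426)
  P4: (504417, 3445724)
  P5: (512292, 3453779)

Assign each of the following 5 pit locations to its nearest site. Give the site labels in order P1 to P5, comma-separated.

P1 → Z-2 (d²=14041205.00)
P2 → Z-4 (d²=35128585.00)
P3 → Z-4 (d²=5141441.00)
P4 → Z-7 (d²=15785129.00)
P5 → Z-17 (d²=12586549.00)

Z-2, Z-4, Z-4, Z-7, Z-17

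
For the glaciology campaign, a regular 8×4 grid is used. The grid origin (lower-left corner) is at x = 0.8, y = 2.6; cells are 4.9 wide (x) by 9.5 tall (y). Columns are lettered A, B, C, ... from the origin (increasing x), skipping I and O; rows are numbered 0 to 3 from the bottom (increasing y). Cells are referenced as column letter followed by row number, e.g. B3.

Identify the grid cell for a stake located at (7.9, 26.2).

B2

Column index: ⌊(7.9 − 0.8) / 4.9⌋ = ⌊1.449⌋ = 1 → column B
Row offset from origin: ⌊(26.2 − 2.6) / 9.5⌋ = ⌊2.484⌋ = 2 → row 2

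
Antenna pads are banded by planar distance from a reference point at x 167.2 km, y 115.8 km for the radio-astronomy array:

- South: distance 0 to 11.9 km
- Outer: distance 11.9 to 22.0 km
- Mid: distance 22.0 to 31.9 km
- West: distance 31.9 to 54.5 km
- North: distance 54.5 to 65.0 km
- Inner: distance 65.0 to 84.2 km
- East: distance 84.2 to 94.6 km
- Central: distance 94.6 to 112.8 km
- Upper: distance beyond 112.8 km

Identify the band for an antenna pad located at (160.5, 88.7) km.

Distance = √((160.5−167.2)² + (88.7−115.8)²) = √(44.890 + 734.410) = 27.916 km.
22.0 ≤ 27.916 < 31.9 → Mid.

Mid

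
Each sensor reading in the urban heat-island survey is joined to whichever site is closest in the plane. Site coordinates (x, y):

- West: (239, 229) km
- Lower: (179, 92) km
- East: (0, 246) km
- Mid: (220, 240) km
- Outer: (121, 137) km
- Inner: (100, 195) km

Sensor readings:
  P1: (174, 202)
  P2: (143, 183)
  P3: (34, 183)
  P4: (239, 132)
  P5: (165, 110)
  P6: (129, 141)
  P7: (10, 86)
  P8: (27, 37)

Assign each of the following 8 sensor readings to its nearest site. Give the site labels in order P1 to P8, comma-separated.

Mid, Inner, Inner, Lower, Lower, Outer, Outer, Outer

P1 → Mid (d²=3560.00)
P2 → Inner (d²=1993.00)
P3 → Inner (d²=4500.00)
P4 → Lower (d²=5200.00)
P5 → Lower (d²=520.00)
P6 → Outer (d²=80.00)
P7 → Outer (d²=14922.00)
P8 → Outer (d²=18836.00)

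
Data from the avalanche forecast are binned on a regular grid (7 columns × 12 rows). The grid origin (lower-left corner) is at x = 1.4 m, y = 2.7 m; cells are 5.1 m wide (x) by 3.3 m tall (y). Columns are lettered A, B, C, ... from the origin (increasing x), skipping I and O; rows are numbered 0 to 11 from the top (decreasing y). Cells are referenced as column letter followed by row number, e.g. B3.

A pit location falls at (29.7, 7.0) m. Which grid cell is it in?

Column index: ⌊(29.7 − 1.4) / 5.1⌋ = ⌊5.549⌋ = 5 → column F
Row offset from origin: ⌊(7.0 − 2.7) / 3.3⌋ = ⌊1.303⌋ = 1 → row 10 (counted from top)

F10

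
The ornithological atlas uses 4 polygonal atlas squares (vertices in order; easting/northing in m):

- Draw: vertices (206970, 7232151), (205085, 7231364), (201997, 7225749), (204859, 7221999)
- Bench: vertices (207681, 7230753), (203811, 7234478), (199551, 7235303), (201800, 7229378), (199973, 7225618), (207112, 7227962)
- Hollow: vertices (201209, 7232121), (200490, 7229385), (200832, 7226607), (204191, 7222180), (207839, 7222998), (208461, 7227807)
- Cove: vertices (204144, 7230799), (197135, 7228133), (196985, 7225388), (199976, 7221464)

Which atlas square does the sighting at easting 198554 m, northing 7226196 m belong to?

Cove

Cast a ray rightward from (198554, 7226196). For each polygon, the edges (by vertex number in listed order) whose endpoints lie on opposite sides of northing = 7226196, where each meets that height, and whether that is right or left of the point:
Draw: 2–3 at easting≈202242.8 (right), 4–1 at easting≈205731.7 (right) → 2 crossings.
Bench: 4–5 at easting≈200253.9 (right), 5–6 at easting≈201733.4 (right) → 2 crossings.
Hollow: 3–4 at easting≈201143.8 (right), 5–6 at easting≈208252.6 (right) → 2 crossings.
Cove: 2–3 at easting≈197029.2 (left), 4–1 at easting≈202088.8 (right) → 1 crossing.
Only Cove has an odd count, so the point is inside Cove.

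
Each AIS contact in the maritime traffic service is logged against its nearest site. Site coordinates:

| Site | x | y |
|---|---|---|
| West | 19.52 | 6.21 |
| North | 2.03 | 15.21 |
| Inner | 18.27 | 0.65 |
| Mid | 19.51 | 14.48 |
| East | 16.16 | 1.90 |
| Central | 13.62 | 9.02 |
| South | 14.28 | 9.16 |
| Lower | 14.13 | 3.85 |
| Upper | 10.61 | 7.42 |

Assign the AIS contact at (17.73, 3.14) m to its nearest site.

Squared distances to each site:
West: 12.629; North: 392.175; Inner: 6.492; Mid: 131.764; East: 4.003; Central: 51.466; South: 48.143; Lower: 13.464; Upper: 69.013.
Minimum at East.

East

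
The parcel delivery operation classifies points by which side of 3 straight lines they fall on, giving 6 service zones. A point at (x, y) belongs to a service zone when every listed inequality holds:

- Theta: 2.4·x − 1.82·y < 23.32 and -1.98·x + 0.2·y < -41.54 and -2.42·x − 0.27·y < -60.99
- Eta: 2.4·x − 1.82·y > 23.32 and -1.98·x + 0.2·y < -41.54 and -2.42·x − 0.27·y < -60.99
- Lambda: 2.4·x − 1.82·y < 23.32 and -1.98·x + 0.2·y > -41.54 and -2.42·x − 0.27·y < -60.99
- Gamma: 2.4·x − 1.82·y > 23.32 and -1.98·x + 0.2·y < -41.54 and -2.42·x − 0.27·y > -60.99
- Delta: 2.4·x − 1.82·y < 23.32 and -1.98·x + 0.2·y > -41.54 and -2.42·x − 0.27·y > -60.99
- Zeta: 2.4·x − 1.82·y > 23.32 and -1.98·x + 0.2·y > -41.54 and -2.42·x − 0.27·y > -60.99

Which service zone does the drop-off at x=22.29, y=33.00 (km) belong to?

2.4·22.29 − 1.82·33.00 = -6.564, which is < 23.32
-1.98·22.29 + 0.2·33.00 = -37.534, which is > -41.54
-2.42·22.29 − 0.27·33.00 = -62.852, which is < -60.99
This sign pattern matches Lambda.

Lambda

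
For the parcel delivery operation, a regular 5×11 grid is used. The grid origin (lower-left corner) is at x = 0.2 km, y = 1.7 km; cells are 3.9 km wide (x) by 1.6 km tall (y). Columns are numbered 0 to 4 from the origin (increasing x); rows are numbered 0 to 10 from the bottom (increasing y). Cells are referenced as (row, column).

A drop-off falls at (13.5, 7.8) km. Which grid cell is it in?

Column index: ⌊(13.5 − 0.2) / 3.9⌋ = ⌊3.410⌋ = 3
Row offset from origin: ⌊(7.8 − 1.7) / 1.6⌋ = ⌊3.812⌋ = 3 → row 3

(3, 3)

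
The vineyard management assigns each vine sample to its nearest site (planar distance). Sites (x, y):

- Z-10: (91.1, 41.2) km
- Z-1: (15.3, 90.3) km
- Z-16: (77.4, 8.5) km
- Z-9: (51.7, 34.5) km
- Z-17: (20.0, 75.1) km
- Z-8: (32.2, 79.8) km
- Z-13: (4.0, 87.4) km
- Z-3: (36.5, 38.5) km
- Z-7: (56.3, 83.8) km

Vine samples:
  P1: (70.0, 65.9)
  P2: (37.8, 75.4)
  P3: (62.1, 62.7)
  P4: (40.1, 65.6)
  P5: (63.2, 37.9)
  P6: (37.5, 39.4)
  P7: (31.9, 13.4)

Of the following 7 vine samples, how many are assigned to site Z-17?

P1 → Z-7
P2 → Z-8
P3 → Z-7
P4 → Z-8
P5 → Z-9
P6 → Z-3
P7 → Z-3
0 of the 7 go to Z-17.

0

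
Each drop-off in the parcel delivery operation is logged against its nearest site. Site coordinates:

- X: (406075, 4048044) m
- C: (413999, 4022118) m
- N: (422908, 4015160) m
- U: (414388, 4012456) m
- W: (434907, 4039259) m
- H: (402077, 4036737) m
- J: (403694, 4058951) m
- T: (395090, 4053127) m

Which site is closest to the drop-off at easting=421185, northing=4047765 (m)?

Squared distances to each site:
X: 228389941.000; C: 709407205.000; N: 1066054754.000; U: 1292924690.000; W: 260645320.000; H: 486732448.000; J: 431061677.000; T: 709700069.000.
Minimum at X.

X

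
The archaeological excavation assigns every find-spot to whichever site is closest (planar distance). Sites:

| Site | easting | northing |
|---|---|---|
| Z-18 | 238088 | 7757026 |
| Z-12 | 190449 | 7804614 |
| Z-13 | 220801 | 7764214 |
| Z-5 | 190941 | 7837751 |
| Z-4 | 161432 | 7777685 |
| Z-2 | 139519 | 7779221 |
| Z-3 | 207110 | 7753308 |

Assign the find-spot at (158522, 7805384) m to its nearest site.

Z-4

Squared distances to each site:
Z-18: 8669244520.000; Z-12: 1019926229.000; Z-13: 5573642741.000; Z-5: 2098614250.000; Z-4: 775702701.000; Z-2: 1045616578.000; Z-3: 5072703520.000.
Minimum at Z-4.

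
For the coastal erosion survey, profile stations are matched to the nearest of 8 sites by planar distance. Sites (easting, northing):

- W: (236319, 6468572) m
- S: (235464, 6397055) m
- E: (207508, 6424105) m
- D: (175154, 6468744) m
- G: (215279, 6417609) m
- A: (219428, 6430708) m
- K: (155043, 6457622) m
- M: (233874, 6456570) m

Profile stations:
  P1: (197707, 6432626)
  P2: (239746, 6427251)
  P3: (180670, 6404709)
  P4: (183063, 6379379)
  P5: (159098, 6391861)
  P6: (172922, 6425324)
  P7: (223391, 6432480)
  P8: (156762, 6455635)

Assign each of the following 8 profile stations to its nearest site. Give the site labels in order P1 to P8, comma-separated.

E, A, E, G, E, E, A, K

P1 → E (d²=168667042.00)
P2 → A (d²=424771973.00)
P3 → E (d²=1096483060.00)
P4 → G (d²=2499403556.00)
P5 → E (d²=3383203636.00)
P6 → E (d²=1197677357.00)
P7 → A (d²=18845353.00)
P8 → K (d²=6903130.00)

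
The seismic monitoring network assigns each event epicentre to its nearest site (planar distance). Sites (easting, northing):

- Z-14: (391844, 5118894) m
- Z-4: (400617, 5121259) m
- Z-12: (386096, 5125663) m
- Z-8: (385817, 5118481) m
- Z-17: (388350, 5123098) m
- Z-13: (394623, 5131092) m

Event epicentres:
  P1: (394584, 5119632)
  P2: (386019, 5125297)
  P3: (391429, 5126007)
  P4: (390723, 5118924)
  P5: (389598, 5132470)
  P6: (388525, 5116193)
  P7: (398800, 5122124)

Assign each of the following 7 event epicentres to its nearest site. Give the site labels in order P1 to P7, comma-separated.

P1 → Z-14 (d²=8052244.00)
P2 → Z-12 (d²=139885.00)
P3 → Z-17 (d²=17942522.00)
P4 → Z-14 (d²=1257541.00)
P5 → Z-13 (d²=27149509.00)
P6 → Z-8 (d²=12568208.00)
P7 → Z-4 (d²=4049714.00)

Z-14, Z-12, Z-17, Z-14, Z-13, Z-8, Z-4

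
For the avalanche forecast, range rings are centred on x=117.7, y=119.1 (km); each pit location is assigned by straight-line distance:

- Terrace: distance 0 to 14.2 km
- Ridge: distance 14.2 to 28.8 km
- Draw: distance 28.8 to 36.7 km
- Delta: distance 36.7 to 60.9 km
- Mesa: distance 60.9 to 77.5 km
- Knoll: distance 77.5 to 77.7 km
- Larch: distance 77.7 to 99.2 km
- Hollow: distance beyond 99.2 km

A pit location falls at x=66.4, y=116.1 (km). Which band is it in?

Distance = √((66.4−117.7)² + (116.1−119.1)²) = √(2631.690 + 9.000) = 51.388 km.
36.7 ≤ 51.388 < 60.9 → Delta.

Delta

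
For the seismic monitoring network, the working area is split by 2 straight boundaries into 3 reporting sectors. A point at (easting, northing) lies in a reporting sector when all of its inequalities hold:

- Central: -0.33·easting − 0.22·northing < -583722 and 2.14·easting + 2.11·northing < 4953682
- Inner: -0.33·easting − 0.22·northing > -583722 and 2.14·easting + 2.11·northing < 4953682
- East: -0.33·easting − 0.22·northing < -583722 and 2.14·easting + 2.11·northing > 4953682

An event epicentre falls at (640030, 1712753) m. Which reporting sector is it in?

-0.33·640030 − 0.22·1712753 = -588015.560, which is < -583722
2.14·640030 + 2.11·1712753 = 4983573.030, which is > 4953682
This sign pattern matches East.

East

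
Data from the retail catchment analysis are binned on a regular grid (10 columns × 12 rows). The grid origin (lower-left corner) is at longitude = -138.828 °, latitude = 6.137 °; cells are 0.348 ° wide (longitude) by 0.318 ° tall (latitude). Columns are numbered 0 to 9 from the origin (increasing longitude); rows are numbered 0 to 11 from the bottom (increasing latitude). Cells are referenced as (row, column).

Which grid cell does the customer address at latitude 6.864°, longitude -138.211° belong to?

Column index: ⌊(-138.211 − -138.828) / 0.348⌋ = ⌊1.773⌋ = 1
Row offset from origin: ⌊(6.864 − 6.137) / 0.318⌋ = ⌊2.286⌋ = 2 → row 2

(2, 1)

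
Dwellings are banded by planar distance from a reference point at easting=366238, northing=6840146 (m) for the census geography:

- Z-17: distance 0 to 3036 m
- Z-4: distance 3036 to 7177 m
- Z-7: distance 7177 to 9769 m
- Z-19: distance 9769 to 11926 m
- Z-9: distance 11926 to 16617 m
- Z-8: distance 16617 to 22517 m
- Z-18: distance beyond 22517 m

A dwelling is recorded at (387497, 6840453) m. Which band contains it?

Z-8

Distance = √((387497−366238)² + (6840453−6840146)²) = √(451945081.000 + 94249.000) = 21261.217 m.
16617 ≤ 21261.217 < 22517 → Z-8.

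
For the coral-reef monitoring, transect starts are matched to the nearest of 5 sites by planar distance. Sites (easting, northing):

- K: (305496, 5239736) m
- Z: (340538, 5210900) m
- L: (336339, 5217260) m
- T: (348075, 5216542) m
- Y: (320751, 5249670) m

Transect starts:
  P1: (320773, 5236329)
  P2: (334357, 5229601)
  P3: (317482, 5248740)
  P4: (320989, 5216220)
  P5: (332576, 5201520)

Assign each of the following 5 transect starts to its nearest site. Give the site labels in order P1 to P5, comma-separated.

P1 → Y (d²=177982765.00)
P2 → L (d²=156228605.00)
P3 → Y (d²=11551261.00)
P4 → L (d²=236704100.00)
P5 → Z (d²=151377844.00)

Y, L, Y, L, Z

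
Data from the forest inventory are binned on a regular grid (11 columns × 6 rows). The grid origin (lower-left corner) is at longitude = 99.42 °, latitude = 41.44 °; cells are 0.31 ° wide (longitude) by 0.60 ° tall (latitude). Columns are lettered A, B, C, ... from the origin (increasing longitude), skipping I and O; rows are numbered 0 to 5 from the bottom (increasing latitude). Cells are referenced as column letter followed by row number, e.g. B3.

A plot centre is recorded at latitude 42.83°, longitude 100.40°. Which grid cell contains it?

D2

Column index: ⌊(100.40 − 99.42) / 0.31⌋ = ⌊3.161⌋ = 3 → column D
Row offset from origin: ⌊(42.83 − 41.44) / 0.60⌋ = ⌊2.317⌋ = 2 → row 2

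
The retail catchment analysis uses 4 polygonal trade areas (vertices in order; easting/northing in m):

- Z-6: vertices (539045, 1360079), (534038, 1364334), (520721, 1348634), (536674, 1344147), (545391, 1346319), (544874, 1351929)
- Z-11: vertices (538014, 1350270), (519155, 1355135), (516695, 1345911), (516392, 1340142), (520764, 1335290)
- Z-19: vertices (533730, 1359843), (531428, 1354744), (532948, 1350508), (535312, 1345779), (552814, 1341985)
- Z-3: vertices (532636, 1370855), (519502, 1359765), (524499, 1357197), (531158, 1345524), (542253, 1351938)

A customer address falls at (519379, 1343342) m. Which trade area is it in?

Z-11

Cast a ray rightward from (519379, 1343342). For each polygon, the edges (by vertex number in listed order) whose endpoints lie on opposite sides of northing = 1343342, where each meets that height, and whether that is right or left of the point:
Z-6: no edge straddles that height → 0 crossings.
Z-11: 3–4 at easting≈516560.1 (left), 5–1 at easting≈530036.2 (right) → 1 crossing.
Z-19: 4–5 at easting≈546554.1 (right), 5–1 at easting≈551363.8 (right) → 2 crossings.
Z-3: no edge straddles that height → 0 crossings.
Only Z-11 has an odd count, so the point is inside Z-11.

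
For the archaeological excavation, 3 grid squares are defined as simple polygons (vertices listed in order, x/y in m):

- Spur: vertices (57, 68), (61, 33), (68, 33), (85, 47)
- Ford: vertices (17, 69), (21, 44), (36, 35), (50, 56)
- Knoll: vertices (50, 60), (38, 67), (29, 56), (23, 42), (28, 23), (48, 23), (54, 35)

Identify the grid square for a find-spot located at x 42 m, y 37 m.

Cast a ray rightward from (42, 37). For each polygon, the edges (by vertex number in listed order) whose endpoints lie on opposite sides of y = 37, where each meets that height, and whether that is right or left of the point:
Spur: 1–2 at x≈60.5 (right), 3–4 at x≈72.9 (right) → 2 crossings.
Ford: 2–3 at x≈32.7 (left), 3–4 at x≈37.3 (left) → 0 crossings.
Knoll: 4–5 at x≈24.3 (left), 7–1 at x≈53.7 (right) → 1 crossing.
Only Knoll has an odd count, so the point is inside Knoll.

Knoll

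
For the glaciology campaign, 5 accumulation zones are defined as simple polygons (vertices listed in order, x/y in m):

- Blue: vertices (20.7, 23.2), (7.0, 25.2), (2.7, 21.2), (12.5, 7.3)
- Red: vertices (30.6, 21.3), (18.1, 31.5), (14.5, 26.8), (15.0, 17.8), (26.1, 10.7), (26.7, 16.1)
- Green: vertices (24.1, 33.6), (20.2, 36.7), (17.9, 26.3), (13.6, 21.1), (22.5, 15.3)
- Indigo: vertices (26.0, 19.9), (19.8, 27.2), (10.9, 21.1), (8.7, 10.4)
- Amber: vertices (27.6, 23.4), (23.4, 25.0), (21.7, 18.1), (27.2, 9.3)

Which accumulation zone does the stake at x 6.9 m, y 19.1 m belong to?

Cast a ray rightward from (6.9, 19.1). For each polygon, the edges (by vertex number in listed order) whose endpoints lie on opposite sides of y = 19.1, where each meets that height, and whether that is right or left of the point:
Blue: 3–4 at x≈4.18 (left), 4–1 at x≈18.59 (right) → 1 crossing.
Red: 3–4 at x≈14.93 (right), 6–1 at x≈28.95 (right) → 2 crossings.
Green: 4–5 at x≈16.67 (right), 5–1 at x≈22.83 (right) → 2 crossings.
Indigo: 3–4 at x≈10.49 (right), 4–1 at x≈24.54 (right) → 2 crossings.
Amber: 2–3 at x≈21.95 (right), 4–1 at x≈27.48 (right) → 2 crossings.
Only Blue has an odd count, so the point is inside Blue.

Blue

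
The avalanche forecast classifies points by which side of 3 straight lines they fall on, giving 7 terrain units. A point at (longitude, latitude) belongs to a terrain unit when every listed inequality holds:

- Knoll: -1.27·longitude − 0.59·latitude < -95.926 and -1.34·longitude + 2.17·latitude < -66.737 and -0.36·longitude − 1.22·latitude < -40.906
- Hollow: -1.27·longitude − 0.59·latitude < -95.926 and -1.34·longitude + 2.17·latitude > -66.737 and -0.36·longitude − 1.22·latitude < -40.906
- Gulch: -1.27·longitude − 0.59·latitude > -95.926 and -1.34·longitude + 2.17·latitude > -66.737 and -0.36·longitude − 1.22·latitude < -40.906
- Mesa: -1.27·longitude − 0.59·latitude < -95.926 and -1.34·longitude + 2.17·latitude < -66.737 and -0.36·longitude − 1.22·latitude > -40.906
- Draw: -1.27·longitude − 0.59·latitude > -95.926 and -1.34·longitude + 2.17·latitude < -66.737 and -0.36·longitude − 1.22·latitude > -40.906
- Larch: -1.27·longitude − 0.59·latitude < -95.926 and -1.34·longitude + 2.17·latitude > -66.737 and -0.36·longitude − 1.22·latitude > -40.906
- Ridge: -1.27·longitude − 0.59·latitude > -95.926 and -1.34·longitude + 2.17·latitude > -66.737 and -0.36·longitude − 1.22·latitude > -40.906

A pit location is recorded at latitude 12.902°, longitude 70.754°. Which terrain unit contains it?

Knoll

-1.27·70.754 − 0.59·12.902 = -97.470, which is < -95.926
-1.34·70.754 + 2.17·12.902 = -66.813, which is < -66.737
-0.36·70.754 − 1.22·12.902 = -41.212, which is < -40.906
This sign pattern matches Knoll.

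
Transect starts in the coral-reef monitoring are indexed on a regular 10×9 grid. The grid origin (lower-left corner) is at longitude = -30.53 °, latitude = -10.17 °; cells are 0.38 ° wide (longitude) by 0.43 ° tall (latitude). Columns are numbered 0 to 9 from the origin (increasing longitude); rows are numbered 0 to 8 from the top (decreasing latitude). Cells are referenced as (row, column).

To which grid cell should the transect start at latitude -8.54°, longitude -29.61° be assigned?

Column index: ⌊(-29.61 − -30.53) / 0.38⌋ = ⌊2.421⌋ = 2
Row offset from origin: ⌊(-8.54 − -10.17) / 0.43⌋ = ⌊3.791⌋ = 3 → row 5 (counted from top)

(5, 2)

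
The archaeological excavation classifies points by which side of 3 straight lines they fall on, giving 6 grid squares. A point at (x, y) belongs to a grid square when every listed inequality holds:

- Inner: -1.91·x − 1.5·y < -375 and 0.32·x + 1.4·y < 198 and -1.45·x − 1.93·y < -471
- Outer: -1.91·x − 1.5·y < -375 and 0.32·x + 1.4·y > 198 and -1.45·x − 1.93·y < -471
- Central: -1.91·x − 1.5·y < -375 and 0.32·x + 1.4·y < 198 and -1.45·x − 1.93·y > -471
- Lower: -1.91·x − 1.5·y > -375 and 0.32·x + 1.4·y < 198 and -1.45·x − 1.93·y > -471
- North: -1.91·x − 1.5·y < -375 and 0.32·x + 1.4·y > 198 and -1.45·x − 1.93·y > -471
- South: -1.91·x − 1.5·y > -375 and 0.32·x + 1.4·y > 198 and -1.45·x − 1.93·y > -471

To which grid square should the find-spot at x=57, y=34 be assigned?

-1.91·57 − 1.5·34 = -159.870, which is > -375
0.32·57 + 1.4·34 = 65.840, which is < 198
-1.45·57 − 1.93·34 = -148.270, which is > -471
This sign pattern matches Lower.

Lower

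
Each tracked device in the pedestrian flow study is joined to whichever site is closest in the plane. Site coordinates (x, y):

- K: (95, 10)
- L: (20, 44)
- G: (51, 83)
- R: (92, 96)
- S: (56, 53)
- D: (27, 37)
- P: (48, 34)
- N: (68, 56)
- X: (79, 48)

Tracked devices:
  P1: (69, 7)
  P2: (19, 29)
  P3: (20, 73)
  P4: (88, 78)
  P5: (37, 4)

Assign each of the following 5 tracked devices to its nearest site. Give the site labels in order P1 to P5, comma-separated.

K, D, L, R, P

P1 → K (d²=685.00)
P2 → D (d²=128.00)
P3 → L (d²=841.00)
P4 → R (d²=340.00)
P5 → P (d²=1021.00)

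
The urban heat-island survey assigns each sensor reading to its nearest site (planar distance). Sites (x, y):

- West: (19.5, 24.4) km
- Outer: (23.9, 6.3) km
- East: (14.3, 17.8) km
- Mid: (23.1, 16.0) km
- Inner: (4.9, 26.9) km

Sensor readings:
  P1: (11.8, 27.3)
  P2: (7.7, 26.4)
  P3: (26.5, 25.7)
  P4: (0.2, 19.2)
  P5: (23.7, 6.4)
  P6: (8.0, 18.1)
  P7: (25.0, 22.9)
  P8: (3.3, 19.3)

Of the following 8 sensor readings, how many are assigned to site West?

2

P1 → Inner
P2 → Inner
P3 → West
P4 → Inner
P5 → Outer
P6 → East
P7 → West
P8 → Inner
2 of the 8 go to West.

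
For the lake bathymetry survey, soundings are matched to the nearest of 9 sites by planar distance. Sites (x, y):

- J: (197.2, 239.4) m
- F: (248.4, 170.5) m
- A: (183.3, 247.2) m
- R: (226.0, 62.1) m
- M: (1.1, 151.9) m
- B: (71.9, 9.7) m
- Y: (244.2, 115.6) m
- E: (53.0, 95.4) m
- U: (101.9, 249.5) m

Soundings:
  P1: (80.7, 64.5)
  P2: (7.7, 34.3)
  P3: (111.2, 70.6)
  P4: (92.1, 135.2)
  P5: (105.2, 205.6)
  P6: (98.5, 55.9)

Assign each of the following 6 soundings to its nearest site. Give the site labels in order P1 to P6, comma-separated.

E, B, E, E, U, B

P1 → E (d²=1722.10)
P2 → B (d²=4726.80)
P3 → E (d²=4002.28)
P4 → E (d²=3112.85)
P5 → U (d²=1938.10)
P6 → B (d²=2842.00)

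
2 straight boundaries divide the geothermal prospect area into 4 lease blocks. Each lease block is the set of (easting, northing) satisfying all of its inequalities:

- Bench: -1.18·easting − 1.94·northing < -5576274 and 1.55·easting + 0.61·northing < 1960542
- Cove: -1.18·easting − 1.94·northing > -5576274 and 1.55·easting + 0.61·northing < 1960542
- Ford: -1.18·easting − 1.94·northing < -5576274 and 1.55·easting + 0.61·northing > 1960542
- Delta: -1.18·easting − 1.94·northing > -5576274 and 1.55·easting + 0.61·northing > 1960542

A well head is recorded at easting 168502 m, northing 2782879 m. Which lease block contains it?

-1.18·168502 − 1.94·2782879 = -5597617.620, which is < -5576274
1.55·168502 + 0.61·2782879 = 1958734.290, which is < 1960542
This sign pattern matches Bench.

Bench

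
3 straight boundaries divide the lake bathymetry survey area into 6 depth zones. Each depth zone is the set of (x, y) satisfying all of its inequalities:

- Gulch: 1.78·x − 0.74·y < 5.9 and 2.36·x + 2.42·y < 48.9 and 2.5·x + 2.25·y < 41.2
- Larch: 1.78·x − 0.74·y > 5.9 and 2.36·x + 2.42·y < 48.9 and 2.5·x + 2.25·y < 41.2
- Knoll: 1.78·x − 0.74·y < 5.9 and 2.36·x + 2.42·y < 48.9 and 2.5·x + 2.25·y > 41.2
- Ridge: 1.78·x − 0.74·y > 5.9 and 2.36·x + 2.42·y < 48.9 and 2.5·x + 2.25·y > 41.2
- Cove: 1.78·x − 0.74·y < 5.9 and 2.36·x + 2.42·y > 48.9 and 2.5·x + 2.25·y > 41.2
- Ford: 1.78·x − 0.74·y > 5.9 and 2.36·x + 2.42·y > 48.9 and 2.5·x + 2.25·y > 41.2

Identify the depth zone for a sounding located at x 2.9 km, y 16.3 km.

1.78·2.9 − 0.74·16.3 = -6.900, which is < 5.9
2.36·2.9 + 2.42·16.3 = 46.290, which is < 48.9
2.5·2.9 + 2.25·16.3 = 43.925, which is > 41.2
This sign pattern matches Knoll.

Knoll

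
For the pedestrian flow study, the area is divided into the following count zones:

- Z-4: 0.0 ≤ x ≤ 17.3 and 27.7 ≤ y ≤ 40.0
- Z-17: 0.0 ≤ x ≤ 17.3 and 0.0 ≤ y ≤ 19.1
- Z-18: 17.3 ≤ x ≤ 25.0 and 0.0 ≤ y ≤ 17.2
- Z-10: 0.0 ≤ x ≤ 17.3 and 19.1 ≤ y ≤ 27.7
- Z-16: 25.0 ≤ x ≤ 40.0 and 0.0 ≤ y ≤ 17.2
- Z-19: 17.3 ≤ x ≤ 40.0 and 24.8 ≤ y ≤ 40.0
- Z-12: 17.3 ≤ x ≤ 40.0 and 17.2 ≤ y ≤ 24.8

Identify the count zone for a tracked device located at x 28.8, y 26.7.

The point has x = 28.8 and y = 26.7.
Only Z-19 satisfies 17.3 ≤ x ≤ 40.0 and 24.8 ≤ y ≤ 40.0.

Z-19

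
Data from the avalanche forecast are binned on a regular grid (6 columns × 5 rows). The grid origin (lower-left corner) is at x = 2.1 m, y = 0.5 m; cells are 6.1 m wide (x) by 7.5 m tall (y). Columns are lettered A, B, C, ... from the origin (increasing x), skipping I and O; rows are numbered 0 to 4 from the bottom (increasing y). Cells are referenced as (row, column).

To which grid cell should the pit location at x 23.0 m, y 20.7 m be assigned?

Column index: ⌊(23.0 − 2.1) / 6.1⌋ = ⌊3.426⌋ = 3 → column D
Row offset from origin: ⌊(20.7 − 0.5) / 7.5⌋ = ⌊2.693⌋ = 2 → row 2

(2, D)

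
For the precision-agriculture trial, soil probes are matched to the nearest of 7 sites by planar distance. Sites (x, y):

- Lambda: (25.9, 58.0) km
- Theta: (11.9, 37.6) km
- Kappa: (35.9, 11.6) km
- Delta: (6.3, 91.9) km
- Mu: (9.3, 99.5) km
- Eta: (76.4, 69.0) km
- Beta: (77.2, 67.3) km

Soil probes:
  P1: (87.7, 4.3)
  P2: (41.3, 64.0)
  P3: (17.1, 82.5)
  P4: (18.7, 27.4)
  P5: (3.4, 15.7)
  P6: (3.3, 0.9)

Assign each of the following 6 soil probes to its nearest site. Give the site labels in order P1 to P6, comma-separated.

P1 → Kappa (d²=2736.53)
P2 → Lambda (d²=273.16)
P3 → Delta (d²=205.00)
P4 → Theta (d²=150.28)
P5 → Theta (d²=551.86)
P6 → Kappa (d²=1177.25)

Kappa, Lambda, Delta, Theta, Theta, Kappa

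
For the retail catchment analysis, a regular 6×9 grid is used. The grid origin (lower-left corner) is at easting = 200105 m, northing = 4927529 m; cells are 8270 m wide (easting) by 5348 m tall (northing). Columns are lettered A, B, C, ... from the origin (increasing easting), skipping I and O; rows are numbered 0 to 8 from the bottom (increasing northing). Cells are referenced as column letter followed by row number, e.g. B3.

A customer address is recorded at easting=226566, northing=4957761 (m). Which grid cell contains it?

Column index: ⌊(226566 − 200105) / 8270⌋ = ⌊3.200⌋ = 3 → column D
Row offset from origin: ⌊(4957761 − 4927529) / 5348⌋ = ⌊5.653⌋ = 5 → row 5

D5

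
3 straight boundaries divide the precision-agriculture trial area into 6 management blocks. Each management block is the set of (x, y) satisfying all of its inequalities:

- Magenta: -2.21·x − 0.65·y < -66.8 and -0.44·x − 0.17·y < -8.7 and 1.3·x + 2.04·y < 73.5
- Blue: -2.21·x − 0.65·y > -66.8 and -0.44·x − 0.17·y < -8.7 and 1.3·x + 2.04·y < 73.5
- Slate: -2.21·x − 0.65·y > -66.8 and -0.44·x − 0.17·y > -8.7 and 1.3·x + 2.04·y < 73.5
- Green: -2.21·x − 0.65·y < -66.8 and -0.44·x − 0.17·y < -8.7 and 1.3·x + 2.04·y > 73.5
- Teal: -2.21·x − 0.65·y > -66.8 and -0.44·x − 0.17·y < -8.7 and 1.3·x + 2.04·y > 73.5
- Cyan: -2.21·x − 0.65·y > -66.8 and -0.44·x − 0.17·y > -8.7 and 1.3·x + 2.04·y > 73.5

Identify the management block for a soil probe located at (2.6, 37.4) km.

-2.21·2.6 − 0.65·37.4 = -30.056, which is > -66.8
-0.44·2.6 − 0.17·37.4 = -7.502, which is > -8.7
1.3·2.6 + 2.04·37.4 = 79.676, which is > 73.5
This sign pattern matches Cyan.

Cyan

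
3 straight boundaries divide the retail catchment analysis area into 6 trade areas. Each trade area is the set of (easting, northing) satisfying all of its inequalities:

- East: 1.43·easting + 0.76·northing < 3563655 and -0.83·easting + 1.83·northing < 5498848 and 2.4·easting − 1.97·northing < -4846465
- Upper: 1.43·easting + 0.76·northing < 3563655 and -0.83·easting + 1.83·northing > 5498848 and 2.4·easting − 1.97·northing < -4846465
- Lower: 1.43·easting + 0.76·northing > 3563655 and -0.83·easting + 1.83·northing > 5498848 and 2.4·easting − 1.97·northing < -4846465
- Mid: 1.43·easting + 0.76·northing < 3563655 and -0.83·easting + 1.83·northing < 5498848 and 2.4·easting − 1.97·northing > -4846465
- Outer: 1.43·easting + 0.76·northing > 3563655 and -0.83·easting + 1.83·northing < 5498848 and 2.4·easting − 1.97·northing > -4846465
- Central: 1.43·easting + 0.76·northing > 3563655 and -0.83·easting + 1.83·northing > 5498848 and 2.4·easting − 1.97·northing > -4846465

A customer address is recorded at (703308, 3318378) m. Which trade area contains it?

East

1.43·703308 + 0.76·3318378 = 3527697.720, which is < 3563655
-0.83·703308 + 1.83·3318378 = 5488886.100, which is < 5498848
2.4·703308 − 1.97·3318378 = -4849265.460, which is < -4846465
This sign pattern matches East.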